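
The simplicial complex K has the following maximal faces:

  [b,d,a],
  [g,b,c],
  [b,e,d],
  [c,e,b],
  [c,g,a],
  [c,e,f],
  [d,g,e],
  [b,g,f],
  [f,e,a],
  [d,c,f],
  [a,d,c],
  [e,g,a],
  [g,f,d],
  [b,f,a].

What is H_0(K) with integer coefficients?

H_0 = Z.

Order the vertices as a < b < c < d < e < f < g. Listing each simplex with vertices in this order, K has dimension 2 with simplices:

  0-simplices (7): a, b, c, d, e, f, g
  1-simplices (21): ab, ac, ad, ae, af, ag, bc, bd, be, bf, bg, cd, ce, cf, cg, de, df, dg, ef, eg, fg
  2-simplices (14): abd, abf, acd, acg, aef, aeg, bce, bcg, bde, bfg, cdf, cef, deg, dfg

so the chain groups are C_0 ≅ Z^7, C_1 ≅ Z^21, C_2 ≅ Z^14.

∂_1: C_1 → C_0 is given by ∂[p,q] = [q] − [p]. For instance
  ∂ad = d − a.
This gives a 7×21 integer matrix of rank 6; reducing to Smith normal form yields diagonal entries (1,1,1,1,1,1).

∂_2: C_2 → C_1 acts by ∂[p,q,r] = [q,r] − [p,r] + [p,q]. For instance
  ∂dfg = fg − dg + df,
  ∂acd = cd − ad + ac.
This gives a 21×14 integer matrix of rank 13; reducing to Smith normal form yields diagonal entries (1,1,1,1,1,1,1,1,1,1,1,1,1).

Reading off H_k = ker ∂_k / im ∂_{k+1}:

  H_0: rank C_0 − rank ∂_1 = 7 − 6 = 1, and the invariant factors of ∂_1 are all 1, so H_0 = Z.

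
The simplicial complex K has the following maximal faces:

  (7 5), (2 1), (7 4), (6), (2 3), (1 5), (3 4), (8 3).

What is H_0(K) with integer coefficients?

H_0 ≅ Z^2.

Fix the vertex order 1 < 2 < 3 < 4 < 5 < 6 < 7 < 8 and write every simplex with vertices in increasing order. Then dim K = 1 and the simplices of K are:

  0-simplices (8): [1], [2], [3], [4], [5], [6], [7], [8]
  1-simplices (7): [1,2], [1,5], [2,3], [3,4], [3,8], [4,7], [5,7]

so the chain groups are C_0 ≅ Z^8, C_1 ≅ Z^7.

The boundary map ∂_1: C_1 → C_0 is given by ∂[p,q] = [q] − [p]. For instance
  ∂[4,7] = [7] − [4].
The 8×7 boundary matrix has rank 6 and Smith normal form diag(1,1,1,1,1,1).

Reading off H_k = ker ∂_k / im ∂_{k+1}:

  H_0: rank C_0 − rank ∂_1 = 8 − 6 = 2, and the invariant factors of ∂_1 are all 1, so H_0 = Z^2.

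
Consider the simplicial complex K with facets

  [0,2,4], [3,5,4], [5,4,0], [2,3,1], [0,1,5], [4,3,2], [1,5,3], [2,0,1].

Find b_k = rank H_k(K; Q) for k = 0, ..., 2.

Take the total order 0 < 1 < 2 < 3 < 4 < 5 on the vertex set. Then K (dimension 2) consists of the simplices:

  0-simplices (6): [0], [1], [2], [3], [4], [5]
  1-simplices (12): [0,1], [0,2], [0,4], [0,5], [1,2], [1,3], [1,5], [2,3], [2,4], [3,4], [3,5], [4,5]
  2-simplices (8): [0,1,2], [0,1,5], [0,2,4], [0,4,5], [1,2,3], [1,3,5], [2,3,4], [3,4,5]

Hence C_0 ≅ Z^6, C_1 ≅ Z^12, C_2 ≅ Z^8.

∂_1: C_1 → C_0 maps an edge to its endpoints' difference, ∂[p,q] = q − p.
The 6×12 boundary matrix has rank 5 and Smith normal form diag(1,1,1,1,1).

Boundary ∂_2: C_2 → C_1 sends each 2-simplex [p,q,r] to [q,r] − [p,r] + [p,q]. For instance
  ∂[3,4,5] = [4,5] − [3,5] + [3,4],
  ∂[1,3,5] = [3,5] − [1,5] + [1,3].
As a 12×8 matrix over Z this has rank 7, with invariant factors (1,1,1,1,1,1,1).

Reading off H_k = ker ∂_k / im ∂_{k+1}:

  H_0: rank C_0 − rank ∂_1 = 6 − 5 = 1, and the invariant factors of ∂_1 are all 1, so H_0 = Z.
  H_1: rank ker ∂_1 − rank ∂_2 = (12 − 5) − 7 = 0, and the invariant factors of ∂_2 are all 1, so H_1 = 0.
  H_2: rank ker ∂_2 − rank ∂_3 = (8 − 7) − 0 = 1, and there is no ∂_3, so H_2 = Z.

Hence the Betti numbers are b_0 = 1, b_1 = 0, b_2 = 1.

b_0 = 1, b_1 = 0, b_2 = 1.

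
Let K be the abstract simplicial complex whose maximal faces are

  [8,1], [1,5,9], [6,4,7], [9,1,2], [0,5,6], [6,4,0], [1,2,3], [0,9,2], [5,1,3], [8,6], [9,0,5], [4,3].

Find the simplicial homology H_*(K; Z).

Order the vertices as 0 < 1 < 2 < 3 < 4 < 5 < 6 < 7 < 8 < 9. Listing each simplex with vertices in this order, K has dimension 2 with simplices:

  0-simplices (10): [0], [1], [2], [3], [4], [5], [6], [7], [8], [9]
  1-simplices (20): [0,2], [0,4], [0,5], [0,6], [0,9], [1,2], [1,3], [1,5], [1,8], [1,9], [2,3], [2,9], [3,4], [3,5], [4,6], [4,7], [5,6], [5,9], [6,7], [6,8]
  2-simplices (9): [0,2,9], [0,4,6], [0,5,6], [0,5,9], [1,2,3], [1,2,9], [1,3,5], [1,5,9], [4,6,7]

giving chain groups C_0 ≅ Z^10, C_1 ≅ Z^20, C_2 ≅ Z^9.

Boundary ∂_1: C_1 → C_0 sends each edge [p,q] (with p < q) to q − p. For instance
  ∂[0,6] = [6] − [0].
This gives a 10×20 integer matrix of rank 9; reducing to Smith normal form yields diagonal entries (1,1,1,1,1,1,1,1,1).

The boundary map ∂_2: C_2 → C_1 maps a triangle to the signed sum of its edges. For instance
  ∂[0,2,9] = [2,9] − [0,9] + [0,2],
  ∂[4,6,7] = [6,7] − [4,7] + [4,6].
The 20×9 boundary matrix has rank 9 and Smith normal form diag(1,1,1,1,1,1,1,1,1).

Reading off H_k = ker ∂_k / im ∂_{k+1}:

  H_0: rank C_0 − rank ∂_1 = 10 − 9 = 1, and the invariant factors of ∂_1 are all 1, so H_0 ≅ Z.
  H_1: rank ker ∂_1 − rank ∂_2 = (20 − 9) − 9 = 2, and the invariant factors of ∂_2 are all 1, so H_1 ≅ Z^2.
  H_2: rank ker ∂_2 − rank ∂_3 = (9 − 9) − 0 = 0, and there is no ∂_3, so H_2 ≅ 0.

H_0 = Z,  H_1 = Z^2,  H_2 = 0.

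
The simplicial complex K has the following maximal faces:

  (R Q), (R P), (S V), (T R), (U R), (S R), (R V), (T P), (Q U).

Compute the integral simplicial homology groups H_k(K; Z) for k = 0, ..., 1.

H_0 = Z,  H_1 = Z^3.

Take the total order P < Q < R < S < T < U < V on the vertex set. Then K (dimension 1) consists of the simplices:

  0-simplices (7): P, Q, R, S, T, U, V
  1-simplices (9): PR, PT, QR, QU, RS, RT, RU, RV, SV

giving chain groups C_0 ≅ Z^7, C_1 ≅ Z^9.

Boundary ∂_1: C_1 → C_0 maps an edge to its endpoints' difference, ∂[p,q] = q − p. For instance
  ∂QR = R − Q.
The resulting 7×9 matrix has rank 6, and its Smith normal form has invariant factors (1,1,1,1,1,1).

Computing H_k = (kernel of ∂_k) / (image of ∂_{k+1}):

  H_0: rank C_0 − rank ∂_1 = 7 − 6 = 1, and the invariant factors of ∂_1 are all 1, so H_0 = Z.
  H_1: rank ker ∂_1 − rank ∂_2 = (9 − 6) − 0 = 3, and there is no ∂_2, so H_1 = Z^3.

As a check, the Euler characteristic is 7 − 9 = -2, which agrees with 1 − 3 = -2.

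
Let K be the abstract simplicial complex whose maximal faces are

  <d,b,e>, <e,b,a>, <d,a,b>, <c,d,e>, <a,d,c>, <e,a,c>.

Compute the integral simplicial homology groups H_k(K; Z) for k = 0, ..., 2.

H_0 = Z,  H_1 = 0,  H_2 = Z.

Fix the vertex order a < b < c < d < e and write every simplex with vertices in increasing order. Then dim K = 2 and the simplices of K are:

  0-simplices (5): a, b, c, d, e
  1-simplices (9): ab, ac, ad, ae, bd, be, cd, ce, de
  2-simplices (6): abd, abe, acd, ace, bde, cde

giving chain groups C_0 ≅ Z^5, C_1 ≅ Z^9, C_2 ≅ Z^6.

The boundary map ∂_1: C_1 → C_0 is given by ∂[p,q] = [q] − [p]. For instance
  ∂bd = d − b.
This gives a 5×9 integer matrix of rank 4; reducing to Smith normal form yields diagonal entries (1,1,1,1).

Boundary ∂_2: C_2 → C_1 maps a triangle to the signed sum of its edges. For instance
  ∂acd = cd − ad + ac,
  ∂cde = de − ce + cd.
The 9×6 boundary matrix has rank 5 and Smith normal form diag(1,1,1,1,1).

Now H_k = ker ∂_k / im ∂_{k+1}, so:

  H_0: rank C_0 − rank ∂_1 = 5 − 4 = 1, and the invariant factors of ∂_1 are all 1, so H_0 ≅ Z.
  H_1: rank ker ∂_1 − rank ∂_2 = (9 − 4) − 5 = 0, and the invariant factors of ∂_2 are all 1, so H_1 ≅ 0.
  H_2: rank ker ∂_2 − rank ∂_3 = (6 − 5) − 0 = 1, and there is no ∂_3, so H_2 ≅ Z.

As a check, the Euler characteristic is 5 − 9 + 6 = 2, which agrees with 1 − 0 + 1 = 2.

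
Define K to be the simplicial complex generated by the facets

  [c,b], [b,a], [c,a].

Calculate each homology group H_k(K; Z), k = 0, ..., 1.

Order the vertices as a < b < c. Listing each simplex with vertices in this order, K has dimension 1 with simplices:

  0-simplices (3): a, b, c
  1-simplices (3): ab, ac, bc

Hence C_0 ≅ Z^3, C_1 ≅ Z^3.

The boundary map ∂_1: C_1 → C_0 is given by ∂[p,q] = [q] − [p]. For instance
  ∂ab = b − a.
This gives a 3×3 integer matrix of rank 2; reducing to Smith normal form yields diagonal entries (1,1).

Now H_k = ker ∂_k / im ∂_{k+1}, so:

  H_0: rank C_0 − rank ∂_1 = 3 − 2 = 1, and the invariant factors of ∂_1 are all 1, so H_0 = Z.
  H_1: rank ker ∂_1 − rank ∂_2 = (3 − 2) − 0 = 1, and there is no ∂_2, so H_1 = Z.

(K is a triangulation of the circle S^1.)

H_0 = Z,  H_1 = Z.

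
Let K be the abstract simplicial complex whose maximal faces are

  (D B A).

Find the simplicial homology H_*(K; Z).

Fix the vertex order A < B < D and write every simplex with vertices in increasing order. Then dim K = 2 and the simplices of K are:

  0-simplices (3): A, B, D
  1-simplices (3): AB, AD, BD
  2-simplices (1): ABD

Hence C_0 ≅ Z^3, C_1 ≅ Z^3, C_2 ≅ Z^1.

Boundary ∂_1: C_1 → C_0 is given by ∂[p,q] = [q] − [p]. For instance
  ∂BD = D − B.
As a 3×3 matrix over Z this has rank 2, with invariant factors (1,1).

∂_2: C_2 → C_1 maps a triangle to the signed sum of its edges. For instance
  ∂ABD = BD − AD + AB.
The resulting 3×1 matrix has rank 1, and its Smith normal form has invariant factors (1).

From H_k ≅ ker(∂_k) / im(∂_{k+1}) we obtain:

  H_0: rank C_0 − rank ∂_1 = 3 − 2 = 1, and the invariant factors of ∂_1 are all 1, so H_0 = Z.
  H_1: rank ker ∂_1 − rank ∂_2 = (3 − 2) − 1 = 0, and the invariant factors of ∂_2 are all 1, so H_1 = 0.
  H_2: rank ker ∂_2 − rank ∂_3 = (1 − 1) − 0 = 0, and there is no ∂_3, so H_2 = 0.

(K is a triangulation of the 2-simplex.)

H_0 ≅ Z,  H_1 = 0,  H_2 = 0.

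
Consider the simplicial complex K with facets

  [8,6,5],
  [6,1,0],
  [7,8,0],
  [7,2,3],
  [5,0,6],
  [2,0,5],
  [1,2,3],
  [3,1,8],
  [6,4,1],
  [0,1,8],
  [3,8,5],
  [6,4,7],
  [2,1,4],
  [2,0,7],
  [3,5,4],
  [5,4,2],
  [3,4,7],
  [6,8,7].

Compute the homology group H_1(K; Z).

H_1 ≅ Z ⊕ Z/2.

We work with the vertex ordering 0 < 1 < 2 < 3 < 4 < 5 < 6 < 7 < 8. The simplices of K, each written with vertices in increasing order, are:

  0-simplices (9): [0], [1], [2], [3], [4], [5], [6], [7], [8]
  1-simplices (27): (27 of them)
  2-simplices (18): [0,1,6], [0,1,8], [0,2,5], [0,2,7], [0,5,6], [0,7,8], [1,2,3], [1,2,4], [1,3,8], [1,4,6], [2,3,7], [2,4,5], [3,4,5], [3,4,7], [3,5,8], [4,6,7], [5,6,8], [6,7,8]

Hence C_0 ≅ Z^9, C_1 ≅ Z^27, C_2 ≅ Z^18.

The boundary map ∂_1: C_1 → C_0 is given by ∂[p,q] = [q] − [p]. For instance
  ∂[0,6] = [6] − [0].
As a 9×27 matrix over Z this has rank 8, with invariant factors (1,1,1,1,1,1,1,1).

The boundary map ∂_2: C_2 → C_1 sends each 2-simplex [p,q,r] to [q,r] − [p,r] + [p,q]. For instance
  ∂[0,7,8] = [7,8] − [0,8] + [0,7],
  ∂[1,2,3] = [2,3] − [1,3] + [1,2].
The resulting 27×18 matrix has rank 18, and its Smith normal form has invariant factors (1,1,1,1,1,1,1,1,1,1,1,1,1,1,1,1,1,2).

Computing H_k = (kernel of ∂_k) / (image of ∂_{k+1}):

  H_1: rank ker ∂_1 − rank ∂_2 = (27 − 8) − 18 = 1, and ∂_2 has invariant factor 2 > 1, so H_1 = Z ⊕ Z/2.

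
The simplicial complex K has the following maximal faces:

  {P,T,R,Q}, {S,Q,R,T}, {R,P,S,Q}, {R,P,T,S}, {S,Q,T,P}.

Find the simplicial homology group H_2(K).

H_2 = 0.

We work with the vertex ordering P < Q < R < S < T. The simplices of K, each written with vertices in increasing order, are:

  0-simplices (5): P, Q, R, S, T
  1-simplices (10): PQ, PR, PS, PT, QR, QS, QT, RS, RT, ST
  2-simplices (10): PQR, PQS, PQT, PRS, PRT, PST, QRS, QRT, QST, RST
  3-simplices (5): PQRS, PQRT, PQST, PRST, QRST

Hence C_0 ≅ Z^5, C_1 ≅ Z^10, C_2 ≅ Z^10, C_3 ≅ Z^5.

Boundary ∂_1: C_1 → C_0 sends each edge [p,q] (with p < q) to q − p.
This gives a 5×10 integer matrix of rank 4; reducing to Smith normal form yields diagonal entries (1,1,1,1).

The boundary map ∂_2: C_2 → C_1 acts by ∂[p,q,r] = [q,r] − [p,r] + [p,q]. For instance
  ∂PRS = RS − PS + PR,
  ∂RST = ST − RT + RS.
As a 10×10 matrix over Z this has rank 6, with invariant factors (1,1,1,1,1,1).

Boundary ∂_3: C_3 → C_2 sends each 3-simplex σ to the alternating sum Σ_i (−1)^i (σ with its i-th vertex removed). For instance
  ∂PQRS = QRS − PRS + PQS − PQR,
  ∂PQRT = QRT − PRT + PQT − PQR.
This gives a 10×5 integer matrix of rank 4; reducing to Smith normal form yields diagonal entries (1,1,1,1).

Now H_k = ker ∂_k / im ∂_{k+1}, so:

  H_2: rank ker ∂_2 − rank ∂_3 = (10 − 6) − 4 = 0, and the invariant factors of ∂_3 are all 1, so H_2 = 0.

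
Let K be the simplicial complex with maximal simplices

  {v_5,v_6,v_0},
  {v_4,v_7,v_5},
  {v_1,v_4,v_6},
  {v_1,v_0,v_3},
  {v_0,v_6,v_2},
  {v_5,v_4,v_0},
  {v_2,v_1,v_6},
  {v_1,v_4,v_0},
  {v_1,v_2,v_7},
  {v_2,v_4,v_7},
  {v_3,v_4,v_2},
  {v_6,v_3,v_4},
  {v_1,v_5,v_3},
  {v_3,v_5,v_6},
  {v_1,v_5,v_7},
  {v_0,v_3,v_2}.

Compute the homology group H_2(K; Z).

H_2 = Z.

We work with the vertex ordering v_0 < v_1 < v_2 < v_3 < v_4 < v_5 < v_6 < v_7. The simplices of K, each written with vertices in increasing order, are:

  0-simplices (8): [v_0], [v_1], [v_2], [v_3], [v_4], [v_5], [v_6], [v_7]
  1-simplices (24): (24 of them)
  2-simplices (16): (16 of them)

Hence C_0 ≅ Z^8, C_1 ≅ Z^24, C_2 ≅ Z^16.

The boundary map ∂_1: C_1 → C_0 maps an edge to its endpoints' difference, ∂[p,q] = q − p.
The resulting 8×24 matrix has rank 7, and its Smith normal form has invariant factors (1,1,1,1,1,1,1).

Boundary ∂_2: C_2 → C_1 sends each 2-simplex [p,q,r] to [q,r] − [p,r] + [p,q]. For instance
  ∂[v_1,v_4,v_6] = [v_4,v_6] − [v_1,v_6] + [v_1,v_4],
  ∂[v_0,v_1,v_3] = [v_1,v_3] − [v_0,v_3] + [v_0,v_1].
As a 24×16 matrix over Z this has rank 15, with invariant factors (1,1,1,1,1,1,1,1,1,1,1,1,1,1,1).

Computing H_k = (kernel of ∂_k) / (image of ∂_{k+1}):

  H_2: rank ker ∂_2 − rank ∂_3 = (16 − 15) − 0 = 1, and there is no ∂_3, so H_2 = Z.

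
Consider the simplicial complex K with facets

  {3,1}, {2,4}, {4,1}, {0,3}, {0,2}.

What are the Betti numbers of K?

b_0 = 1, b_1 = 1.

Fix the vertex order 0 < 1 < 2 < 3 < 4 and write every simplex with vertices in increasing order. Then dim K = 1 and the simplices of K are:

  0-simplices (5): [0], [1], [2], [3], [4]
  1-simplices (5): [0,2], [0,3], [1,3], [1,4], [2,4]

giving chain groups C_0 ≅ Z^5, C_1 ≅ Z^5.

The boundary map ∂_1: C_1 → C_0 sends each edge [p,q] (with p < q) to q − p. For instance
  ∂[1,4] = [4] − [1].
The 5×5 boundary matrix has rank 4 and Smith normal form diag(1,1,1,1).

Now H_k = ker ∂_k / im ∂_{k+1}, so:

  H_0: rank C_0 − rank ∂_1 = 5 − 4 = 1, and the invariant factors of ∂_1 are all 1, so H_0 ≅ Z.
  H_1: rank ker ∂_1 − rank ∂_2 = (5 − 4) − 0 = 1, and there is no ∂_2, so H_1 ≅ Z.

As a check, the Euler characteristic is 5 − 5 = 0, which agrees with 1 − 1 = 0.

Hence the Betti numbers are b_0 = 1, b_1 = 1.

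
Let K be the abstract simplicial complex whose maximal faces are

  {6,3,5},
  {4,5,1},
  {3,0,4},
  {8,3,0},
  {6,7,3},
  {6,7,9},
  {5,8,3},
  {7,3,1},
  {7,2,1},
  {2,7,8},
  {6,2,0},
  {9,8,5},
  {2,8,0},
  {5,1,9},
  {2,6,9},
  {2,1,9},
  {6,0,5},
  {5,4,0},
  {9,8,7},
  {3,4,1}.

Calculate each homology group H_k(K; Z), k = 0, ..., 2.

H_0 ≅ Z,  H_1 ≅ Z ⊕ Z/2,  H_2 = 0.

Fix the vertex order 0 < 1 < 2 < 3 < 4 < 5 < 6 < 7 < 8 < 9 and write every simplex with vertices in increasing order. Then dim K = 2 and the simplices of K are:

  0-simplices (10): [0], [1], [2], [3], [4], [5], [6], [7], [8], [9]
  1-simplices (30): (30 of them)
  2-simplices (20): (20 of them)

so the chain groups are C_0 ≅ Z^10, C_1 ≅ Z^30, C_2 ≅ Z^20.

The boundary map ∂_1: C_1 → C_0 maps an edge to its endpoints' difference, ∂[p,q] = q − p.
This gives a 10×30 integer matrix of rank 9; reducing to Smith normal form yields diagonal entries (1,1,1,1,1,1,1,1,1).

Boundary ∂_2: C_2 → C_1 sends each 2-simplex [p,q,r] to [q,r] − [p,r] + [p,q]. For instance
  ∂[0,3,8] = [3,8] − [0,8] + [0,3],
  ∂[3,5,6] = [5,6] − [3,6] + [3,5].
The resulting 30×20 matrix has rank 20, and its Smith normal form has invariant factors (1,1,1,1,1,1,1,1,1,1,1,1,1,1,1,1,1,1,1,2).

From H_k ≅ ker(∂_k) / im(∂_{k+1}) we obtain:

  H_0: rank C_0 − rank ∂_1 = 10 − 9 = 1, and the invariant factors of ∂_1 are all 1, so H_0 ≅ Z.
  H_1: rank ker ∂_1 − rank ∂_2 = (30 − 9) − 20 = 1, and ∂_2 has invariant factor 2 > 1, so H_1 ≅ Z ⊕ Z/2.
  H_2: rank ker ∂_2 − rank ∂_3 = (20 − 20) − 0 = 0, and there is no ∂_3, so H_2 ≅ 0.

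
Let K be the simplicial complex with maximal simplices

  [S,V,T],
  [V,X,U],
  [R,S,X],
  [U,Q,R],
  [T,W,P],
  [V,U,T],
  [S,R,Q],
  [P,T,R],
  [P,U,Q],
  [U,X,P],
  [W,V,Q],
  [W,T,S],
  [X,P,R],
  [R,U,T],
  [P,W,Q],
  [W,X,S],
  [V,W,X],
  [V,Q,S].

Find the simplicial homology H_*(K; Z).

H_0 ≅ Z,  H_1 ≅ Z ⊕ Z/2Z,  H_2 = 0.

K has 9 vertices, 27 edges, 18 triangles.
rank ∂_0 = 0, rank ∂_1 = 8 ⇒ b_0 = 9 − 0 − 8 = 1; all invariant factors of ∂_1 are 1 so no torsion. So H_0 = Z.
rank ∂_1 = 8, rank ∂_2 = 18 ⇒ b_1 = 27 − 8 − 18 = 1; ∂_2 has invariant factor(s) [2] giving torsion. So H_1 = Z ⊕ Z/2Z.
rank ∂_2 = 18, rank ∂_3 = 0 ⇒ b_2 = 18 − 18 − 0 = 0. So H_2 = 0.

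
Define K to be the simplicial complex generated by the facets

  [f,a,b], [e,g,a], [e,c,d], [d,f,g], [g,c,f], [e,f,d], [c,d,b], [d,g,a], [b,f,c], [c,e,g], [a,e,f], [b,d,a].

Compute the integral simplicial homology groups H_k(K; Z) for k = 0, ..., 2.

H_0 ≅ Z,  H_1 ≅ Z/2Z,  H_2 = 0.

Fix the vertex order a < b < c < d < e < f < g and write every simplex with vertices in increasing order. Then dim K = 2 and the simplices of K are:

  0-simplices (7): a, b, c, d, e, f, g
  1-simplices (18): ab, ad, ae, af, ag, bc, bd, bf, cd, ce, cf, cg, de, df, dg, ef, eg, fg
  2-simplices (12): abd, abf, adg, aef, aeg, bcd, bcf, cde, ceg, cfg, def, dfg

so the chain groups are C_0 ≅ Z^7, C_1 ≅ Z^18, C_2 ≅ Z^12.

The boundary map ∂_1: C_1 → C_0 sends each edge [p,q] (with p < q) to q − p. For instance
  ∂ef = f − e.
The 7×18 boundary matrix has rank 6 and Smith normal form diag(1,1,1,1,1,1).

Boundary ∂_2: C_2 → C_1 maps a triangle to the signed sum of its edges. For instance
  ∂aef = ef − af + ae,
  ∂cde = de − ce + cd.
This gives a 18×12 integer matrix of rank 12; reducing to Smith normal form yields diagonal entries (1,1,1,1,1,1,1,1,1,1,1,2).

Computing H_k = (kernel of ∂_k) / (image of ∂_{k+1}):

  H_0: rank C_0 − rank ∂_1 = 7 − 6 = 1, and the invariant factors of ∂_1 are all 1, so H_0 = Z.
  H_1: rank ker ∂_1 − rank ∂_2 = (18 − 6) − 12 = 0, and ∂_2 has invariant factor 2 > 1, so H_1 = Z/2Z.
  H_2: rank ker ∂_2 − rank ∂_3 = (12 − 12) − 0 = 0, and there is no ∂_3, so H_2 = 0.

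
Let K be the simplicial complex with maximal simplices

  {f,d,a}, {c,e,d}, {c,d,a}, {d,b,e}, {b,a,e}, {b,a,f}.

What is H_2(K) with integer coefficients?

H_2 = 0.

K has 6 vertices, 12 edges, 6 triangles.
rank ∂_2 = 6, rank ∂_3 = 0 ⇒ b_2 = 6 − 6 − 0 = 0. So H_2 ≅ 0.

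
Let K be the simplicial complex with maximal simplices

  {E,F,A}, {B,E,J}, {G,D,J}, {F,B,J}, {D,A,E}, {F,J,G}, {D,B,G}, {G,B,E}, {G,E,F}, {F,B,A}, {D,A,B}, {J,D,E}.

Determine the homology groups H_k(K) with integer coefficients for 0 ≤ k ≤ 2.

H_0 = Z,  H_1 = Z/2,  H_2 = 0.

K has 7 vertices, 18 edges, 12 triangles.
rank ∂_0 = 0, rank ∂_1 = 6 ⇒ b_0 = 7 − 0 − 6 = 1; all invariant factors of ∂_1 are 1 so no torsion. So H_0 = Z.
rank ∂_1 = 6, rank ∂_2 = 12 ⇒ b_1 = 18 − 6 − 12 = 0; ∂_2 has invariant factor(s) [2] giving torsion. So H_1 = Z/2.
rank ∂_2 = 12, rank ∂_3 = 0 ⇒ b_2 = 12 − 12 − 0 = 0. So H_2 = 0.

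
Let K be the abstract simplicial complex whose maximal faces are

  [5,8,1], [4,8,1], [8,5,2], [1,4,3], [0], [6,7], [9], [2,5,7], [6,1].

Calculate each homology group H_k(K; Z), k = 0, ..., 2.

H_0 = Z^3,  H_1 = Z,  H_2 = 0.

Fix the vertex order 0 < 1 < 2 < 3 < 4 < 5 < 6 < 7 < 8 < 9 and write every simplex with vertices in increasing order. Then dim K = 2 and the simplices of K are:

  0-simplices (10): [0], [1], [2], [3], [4], [5], [6], [7], [8], [9]
  1-simplices (13): [1,3], [1,4], [1,5], [1,6], [1,8], [2,5], [2,7], [2,8], [3,4], [4,8], [5,7], [5,8], [6,7]
  2-simplices (5): [1,3,4], [1,4,8], [1,5,8], [2,5,7], [2,5,8]

giving chain groups C_0 ≅ Z^10, C_1 ≅ Z^13, C_2 ≅ Z^5.

The boundary map ∂_1: C_1 → C_0 maps an edge to its endpoints' difference, ∂[p,q] = q − p. For instance
  ∂[4,8] = [8] − [4].
The 10×13 boundary matrix has rank 7 and Smith normal form diag(1,1,1,1,1,1,1).

∂_2: C_2 → C_1 sends each 2-simplex [p,q,r] to [q,r] − [p,r] + [p,q]. For instance
  ∂[2,5,7] = [5,7] − [2,7] + [2,5],
  ∂[1,3,4] = [3,4] − [1,4] + [1,3].
As a 13×5 matrix over Z this has rank 5, with invariant factors (1,1,1,1,1).

Reading off H_k = ker ∂_k / im ∂_{k+1}:

  H_0: rank C_0 − rank ∂_1 = 10 − 7 = 3, and the invariant factors of ∂_1 are all 1, so H_0 ≅ Z^3.
  H_1: rank ker ∂_1 − rank ∂_2 = (13 − 7) − 5 = 1, and the invariant factors of ∂_2 are all 1, so H_1 ≅ Z.
  H_2: rank ker ∂_2 − rank ∂_3 = (5 − 5) − 0 = 0, and there is no ∂_3, so H_2 ≅ 0.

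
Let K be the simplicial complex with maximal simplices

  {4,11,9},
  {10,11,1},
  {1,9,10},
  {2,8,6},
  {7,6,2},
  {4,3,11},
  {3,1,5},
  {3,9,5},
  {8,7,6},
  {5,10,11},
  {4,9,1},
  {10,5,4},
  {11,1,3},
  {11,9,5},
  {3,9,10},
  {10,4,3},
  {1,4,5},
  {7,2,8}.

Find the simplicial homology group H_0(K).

H_0 = Z^2.

We work with the vertex ordering 1 < 2 < 3 < 4 < 5 < 6 < 7 < 8 < 9 < 10 < 11. The simplices of K, each written with vertices in increasing order, are:

  0-simplices (11): [1], [2], [3], [4], [5], [6], [7], [8], [9], [10], [11]
  1-simplices (27): (27 of them)
  2-simplices (18): (18 of them)

Hence C_0 ≅ Z^11, C_1 ≅ Z^27, C_2 ≅ Z^18.

Boundary ∂_1: C_1 → C_0 is given by ∂[p,q] = [q] − [p].
The 11×27 boundary matrix has rank 9 and Smith normal form diag(1,1,1,1,1,1,1,1,1).

Boundary ∂_2: C_2 → C_1 acts by ∂[p,q,r] = [q,r] − [p,r] + [p,q]. For instance
  ∂[1,3,5] = [3,5] − [1,5] + [1,3],
  ∂[4,9,11] = [9,11] − [4,11] + [4,9].
The resulting 27×18 matrix has rank 16, and its Smith normal form has invariant factors (1,1,1,1,1,1,1,1,1,1,1,1,1,1,1,1).

Reading off H_k = ker ∂_k / im ∂_{k+1}:

  H_0: rank C_0 − rank ∂_1 = 11 − 9 = 2, and the invariant factors of ∂_1 are all 1, so H_0 = Z^2.

(K is a triangulation of the disjoint union of the 2-sphere S^2 and the torus T^2.)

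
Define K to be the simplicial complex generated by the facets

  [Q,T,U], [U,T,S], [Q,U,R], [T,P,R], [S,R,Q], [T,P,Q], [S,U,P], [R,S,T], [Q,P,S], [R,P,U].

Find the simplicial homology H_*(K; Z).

H_0 ≅ Z,  H_1 ≅ Z/2,  H_2 = 0.

Take the total order P < Q < R < S < T < U on the vertex set. Then K (dimension 2) consists of the simplices:

  0-simplices (6): P, Q, R, S, T, U
  1-simplices (15): PQ, PR, PS, PT, PU, QR, QS, QT, QU, RS, RT, RU, ST, SU, TU
  2-simplices (10): PQS, PQT, PRT, PRU, PSU, QRS, QRU, QTU, RST, STU

Hence C_0 ≅ Z^6, C_1 ≅ Z^15, C_2 ≅ Z^10.

∂_1: C_1 → C_0 is given by ∂[p,q] = [q] − [p].
This gives a 6×15 integer matrix of rank 5; reducing to Smith normal form yields diagonal entries (1,1,1,1,1).

∂_2: C_2 → C_1 acts by ∂[p,q,r] = [q,r] − [p,r] + [p,q]. For instance
  ∂STU = TU − SU + ST,
  ∂PSU = SU − PU + PS.
The resulting 15×10 matrix has rank 10, and its Smith normal form has invariant factors (1,1,1,1,1,1,1,1,1,2).

Computing H_k = (kernel of ∂_k) / (image of ∂_{k+1}):

  H_0: rank C_0 − rank ∂_1 = 6 − 5 = 1, and the invariant factors of ∂_1 are all 1, so H_0 ≅ Z.
  H_1: rank ker ∂_1 − rank ∂_2 = (15 − 5) − 10 = 0, and ∂_2 has invariant factor 2 > 1, so H_1 ≅ Z/2.
  H_2: rank ker ∂_2 − rank ∂_3 = (10 − 10) − 0 = 0, and there is no ∂_3, so H_2 ≅ 0.

As a check, the Euler characteristic is 6 − 15 + 10 = 1, which agrees with 1 − 0 + 0 = 1.
(K is a triangulation of the real projective plane RP^2.)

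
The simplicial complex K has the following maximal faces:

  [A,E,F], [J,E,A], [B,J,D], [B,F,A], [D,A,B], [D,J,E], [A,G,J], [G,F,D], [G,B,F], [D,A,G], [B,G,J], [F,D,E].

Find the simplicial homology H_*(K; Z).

K has 7 vertices, 18 edges, 12 triangles.
rank ∂_0 = 0, rank ∂_1 = 6 ⇒ b_0 = 7 − 0 − 6 = 1; all invariant factors of ∂_1 are 1 so no torsion. So H_0 = Z.
rank ∂_1 = 6, rank ∂_2 = 12 ⇒ b_1 = 18 − 6 − 12 = 0; ∂_2 has invariant factor(s) [2] giving torsion. So H_1 = Z/2Z.
rank ∂_2 = 12, rank ∂_3 = 0 ⇒ b_2 = 12 − 12 − 0 = 0. So H_2 = 0.

H_0 ≅ Z,  H_1 ≅ Z/2Z,  H_2 = 0.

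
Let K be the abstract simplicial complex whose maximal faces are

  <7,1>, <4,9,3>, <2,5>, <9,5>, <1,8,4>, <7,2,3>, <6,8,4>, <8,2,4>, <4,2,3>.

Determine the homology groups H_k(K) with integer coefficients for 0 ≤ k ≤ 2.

Order the vertices as 1 < 2 < 3 < 4 < 5 < 6 < 7 < 8 < 9. Listing each simplex with vertices in this order, K has dimension 2 with simplices:

  0-simplices (9): [1], [2], [3], [4], [5], [6], [7], [8], [9]
  1-simplices (16): [1,4], [1,7], [1,8], [2,3], [2,4], [2,5], [2,7], [2,8], [3,4], [3,7], [3,9], [4,6], [4,8], [4,9], [5,9], [6,8]
  2-simplices (6): [1,4,8], [2,3,4], [2,3,7], [2,4,8], [3,4,9], [4,6,8]

Hence C_0 ≅ Z^9, C_1 ≅ Z^16, C_2 ≅ Z^6.

∂_1: C_1 → C_0 sends each edge [p,q] (with p < q) to q − p. For instance
  ∂[2,5] = [5] − [2].
This gives a 9×16 integer matrix of rank 8; reducing to Smith normal form yields diagonal entries (1,1,1,1,1,1,1,1).

The boundary map ∂_2: C_2 → C_1 acts by ∂[p,q,r] = [q,r] − [p,r] + [p,q]. For instance
  ∂[2,4,8] = [4,8] − [2,8] + [2,4],
  ∂[3,4,9] = [4,9] − [3,9] + [3,4].
The 16×6 boundary matrix has rank 6 and Smith normal form diag(1,1,1,1,1,1).

From H_k ≅ ker(∂_k) / im(∂_{k+1}) we obtain:

  H_0: rank C_0 − rank ∂_1 = 9 − 8 = 1, and the invariant factors of ∂_1 are all 1, so H_0 = Z.
  H_1: rank ker ∂_1 − rank ∂_2 = (16 − 8) − 6 = 2, and the invariant factors of ∂_2 are all 1, so H_1 = Z^2.
  H_2: rank ker ∂_2 − rank ∂_3 = (6 − 6) − 0 = 0, and there is no ∂_3, so H_2 = 0.

As a check, the Euler characteristic is 9 − 16 + 6 = -1, which agrees with 1 − 2 + 0 = -1.

H_0 = Z,  H_1 = Z^2,  H_2 = 0.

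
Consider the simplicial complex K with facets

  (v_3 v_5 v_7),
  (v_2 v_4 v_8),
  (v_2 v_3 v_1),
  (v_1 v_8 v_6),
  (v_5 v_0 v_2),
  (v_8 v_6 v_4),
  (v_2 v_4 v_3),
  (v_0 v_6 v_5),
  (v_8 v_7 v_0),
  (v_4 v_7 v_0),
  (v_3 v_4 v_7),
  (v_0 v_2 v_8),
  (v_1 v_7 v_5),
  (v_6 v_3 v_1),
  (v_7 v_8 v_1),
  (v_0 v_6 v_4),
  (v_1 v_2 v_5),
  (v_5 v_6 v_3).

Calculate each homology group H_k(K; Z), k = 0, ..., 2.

H_0 = Z,  H_1 = Z × Z/2,  H_2 = 0.

Take the total order v_0 < v_1 < v_2 < v_3 < v_4 < v_5 < v_6 < v_7 < v_8 on the vertex set. Then K (dimension 2) consists of the simplices:

  0-simplices (9): [v_0], [v_1], [v_2], [v_3], [v_4], [v_5], [v_6], [v_7], [v_8]
  1-simplices (27): (27 of them)
  2-simplices (18): (18 of them)

Hence C_0 ≅ Z^9, C_1 ≅ Z^27, C_2 ≅ Z^18.

The boundary map ∂_1: C_1 → C_0 is given by ∂[p,q] = [q] − [p]. For instance
  ∂[v_0,v_5] = [v_5] − [v_0].
As a 9×27 matrix over Z this has rank 8, with invariant factors (1,1,1,1,1,1,1,1).

The boundary map ∂_2: C_2 → C_1 acts by ∂[p,q,r] = [q,r] − [p,r] + [p,q]. For instance
  ∂[v_0,v_4,v_7] = [v_4,v_7] − [v_0,v_7] + [v_0,v_4],
  ∂[v_0,v_2,v_5] = [v_2,v_5] − [v_0,v_5] + [v_0,v_2].
The resulting 27×18 matrix has rank 18, and its Smith normal form has invariant factors (1,1,1,1,1,1,1,1,1,1,1,1,1,1,1,1,1,2).

Reading off H_k = ker ∂_k / im ∂_{k+1}:

  H_0: rank C_0 − rank ∂_1 = 9 − 8 = 1, and the invariant factors of ∂_1 are all 1, so H_0 ≅ Z.
  H_1: rank ker ∂_1 − rank ∂_2 = (27 − 8) − 18 = 1, and ∂_2 has invariant factor 2 > 1, so H_1 ≅ Z × Z/2.
  H_2: rank ker ∂_2 − rank ∂_3 = (18 − 18) − 0 = 0, and there is no ∂_3, so H_2 ≅ 0.

As a check, the Euler characteristic is 9 − 27 + 18 = 0, which agrees with 1 − 1 + 0 = 0.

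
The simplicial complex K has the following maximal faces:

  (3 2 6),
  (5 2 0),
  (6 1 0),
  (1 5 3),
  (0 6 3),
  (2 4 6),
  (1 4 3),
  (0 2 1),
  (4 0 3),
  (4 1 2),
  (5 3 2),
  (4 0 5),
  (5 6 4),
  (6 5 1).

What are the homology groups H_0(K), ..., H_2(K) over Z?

H_0 = Z,  H_1 = Z^2,  H_2 = Z.

We work with the vertex ordering 0 < 1 < 2 < 3 < 4 < 5 < 6. The simplices of K, each written with vertices in increasing order, are:

  0-simplices (7): [0], [1], [2], [3], [4], [5], [6]
  1-simplices (21): [0,1], [0,2], [0,3], [0,4], [0,5], [0,6], [1,2], [1,3], [1,4], [1,5], [1,6], [2,3], [2,4], [2,5], [2,6], [3,4], [3,5], [3,6], [4,5], [4,6], [5,6]
  2-simplices (14): [0,1,2], [0,1,6], [0,2,5], [0,3,4], [0,3,6], [0,4,5], [1,2,4], [1,3,4], [1,3,5], [1,5,6], [2,3,5], [2,3,6], [2,4,6], [4,5,6]

Hence C_0 ≅ Z^7, C_1 ≅ Z^21, C_2 ≅ Z^14.

The boundary map ∂_1: C_1 → C_0 is given by ∂[p,q] = [q] − [p].
The resulting 7×21 matrix has rank 6, and its Smith normal form has invariant factors (1,1,1,1,1,1).

The boundary map ∂_2: C_2 → C_1 acts by ∂[p,q,r] = [q,r] − [p,r] + [p,q]. For instance
  ∂[2,3,5] = [3,5] − [2,5] + [2,3],
  ∂[4,5,6] = [5,6] − [4,6] + [4,5].
The resulting 21×14 matrix has rank 13, and its Smith normal form has invariant factors (1,1,1,1,1,1,1,1,1,1,1,1,1).

From H_k ≅ ker(∂_k) / im(∂_{k+1}) we obtain:

  H_0: rank C_0 − rank ∂_1 = 7 − 6 = 1, and the invariant factors of ∂_1 are all 1, so H_0 ≅ Z.
  H_1: rank ker ∂_1 − rank ∂_2 = (21 − 6) − 13 = 2, and the invariant factors of ∂_2 are all 1, so H_1 ≅ Z^2.
  H_2: rank ker ∂_2 − rank ∂_3 = (14 − 13) − 0 = 1, and there is no ∂_3, so H_2 ≅ Z.

(K is a triangulation of the torus T^2.)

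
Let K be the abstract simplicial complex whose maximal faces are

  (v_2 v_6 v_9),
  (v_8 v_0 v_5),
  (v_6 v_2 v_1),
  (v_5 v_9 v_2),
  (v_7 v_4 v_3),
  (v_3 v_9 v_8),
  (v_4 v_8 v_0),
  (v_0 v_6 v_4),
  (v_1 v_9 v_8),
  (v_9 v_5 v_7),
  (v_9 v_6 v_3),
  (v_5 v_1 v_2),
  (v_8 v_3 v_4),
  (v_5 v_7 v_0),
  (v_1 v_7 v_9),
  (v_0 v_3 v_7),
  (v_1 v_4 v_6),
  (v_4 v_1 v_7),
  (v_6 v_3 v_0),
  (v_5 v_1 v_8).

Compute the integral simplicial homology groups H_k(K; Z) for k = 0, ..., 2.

Take the total order v_0 < v_1 < v_2 < v_3 < v_4 < v_5 < v_6 < v_7 < v_8 < v_9 on the vertex set. Then K (dimension 2) consists of the simplices:

  0-simplices (10): [v_0], [v_1], [v_2], [v_3], [v_4], [v_5], [v_6], [v_7], [v_8], [v_9]
  1-simplices (30): (30 of them)
  2-simplices (20): (20 of them)

Hence C_0 ≅ Z^10, C_1 ≅ Z^30, C_2 ≅ Z^20.

The boundary map ∂_1: C_1 → C_0 maps an edge to its endpoints' difference, ∂[p,q] = q − p. For instance
  ∂[v_1,v_7] = [v_7] − [v_1].
As a 10×30 matrix over Z this has rank 9, with invariant factors (1,1,1,1,1,1,1,1,1).

∂_2: C_2 → C_1 acts by ∂[p,q,r] = [q,r] − [p,r] + [p,q]. For instance
  ∂[v_3,v_4,v_7] = [v_4,v_7] − [v_3,v_7] + [v_3,v_4],
  ∂[v_2,v_5,v_9] = [v_5,v_9] − [v_2,v_9] + [v_2,v_5].
The resulting 30×20 matrix has rank 20, and its Smith normal form has invariant factors (1,1,1,1,1,1,1,1,1,1,1,1,1,1,1,1,1,1,1,2).

Now H_k = ker ∂_k / im ∂_{k+1}, so:

  H_0: rank C_0 − rank ∂_1 = 10 − 9 = 1, and the invariant factors of ∂_1 are all 1, so H_0 ≅ Z.
  H_1: rank ker ∂_1 − rank ∂_2 = (30 − 9) − 20 = 1, and ∂_2 has invariant factor 2 > 1, so H_1 ≅ Z ⊕ Z/2.
  H_2: rank ker ∂_2 − rank ∂_3 = (20 − 20) − 0 = 0, and there is no ∂_3, so H_2 ≅ 0.

As a check, the Euler characteristic is 10 − 30 + 20 = 0, which agrees with 1 − 1 + 0 = 0.
(K is a triangulation of the Klein bottle.)

H_0 = Z,  H_1 = Z ⊕ Z/2,  H_2 = 0.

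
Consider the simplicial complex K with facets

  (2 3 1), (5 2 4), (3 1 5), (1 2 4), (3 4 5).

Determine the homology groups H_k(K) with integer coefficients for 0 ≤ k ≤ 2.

H_0 ≅ Z,  H_1 ≅ Z,  H_2 = 0.

Fix the vertex order 1 < 2 < 3 < 4 < 5 and write every simplex with vertices in increasing order. Then dim K = 2 and the simplices of K are:

  0-simplices (5): [1], [2], [3], [4], [5]
  1-simplices (10): [1,2], [1,3], [1,4], [1,5], [2,3], [2,4], [2,5], [3,4], [3,5], [4,5]
  2-simplices (5): [1,2,3], [1,2,4], [1,3,5], [2,4,5], [3,4,5]

so the chain groups are C_0 ≅ Z^5, C_1 ≅ Z^10, C_2 ≅ Z^5.

The boundary map ∂_1: C_1 → C_0 is given by ∂[p,q] = [q] − [p]. For instance
  ∂[2,3] = [3] − [2].
The resulting 5×10 matrix has rank 4, and its Smith normal form has invariant factors (1,1,1,1).

Boundary ∂_2: C_2 → C_1 sends each 2-simplex [p,q,r] to [q,r] − [p,r] + [p,q]. For instance
  ∂[1,2,4] = [2,4] − [1,4] + [1,2],
  ∂[2,4,5] = [4,5] − [2,5] + [2,4].
This gives a 10×5 integer matrix of rank 5; reducing to Smith normal form yields diagonal entries (1,1,1,1,1).

From H_k ≅ ker(∂_k) / im(∂_{k+1}) we obtain:

  H_0: rank C_0 − rank ∂_1 = 5 − 4 = 1, and the invariant factors of ∂_1 are all 1, so H_0 ≅ Z.
  H_1: rank ker ∂_1 − rank ∂_2 = (10 − 4) − 5 = 1, and the invariant factors of ∂_2 are all 1, so H_1 ≅ Z.
  H_2: rank ker ∂_2 − rank ∂_3 = (5 − 5) − 0 = 0, and there is no ∂_3, so H_2 ≅ 0.

As a check, the Euler characteristic is 5 − 10 + 5 = 0, which agrees with 1 − 1 + 0 = 0.
(K is a triangulation of the Möbius band.)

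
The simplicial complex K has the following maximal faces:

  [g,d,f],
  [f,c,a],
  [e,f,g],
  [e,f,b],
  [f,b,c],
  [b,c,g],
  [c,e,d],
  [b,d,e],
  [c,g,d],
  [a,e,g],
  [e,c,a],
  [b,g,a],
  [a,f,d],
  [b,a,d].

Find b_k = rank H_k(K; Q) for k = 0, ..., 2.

b_0 = 1, b_1 = 2, b_2 = 1.

Fix the vertex order a < b < c < d < e < f < g and write every simplex with vertices in increasing order. Then dim K = 2 and the simplices of K are:

  0-simplices (7): a, b, c, d, e, f, g
  1-simplices (21): ab, ac, ad, ae, af, ag, bc, bd, be, bf, bg, cd, ce, cf, cg, de, df, dg, ef, eg, fg
  2-simplices (14): abd, abg, ace, acf, adf, aeg, bcf, bcg, bde, bef, cde, cdg, dfg, efg

giving chain groups C_0 ≅ Z^7, C_1 ≅ Z^21, C_2 ≅ Z^14.

The boundary map ∂_1: C_1 → C_0 maps an edge to its endpoints' difference, ∂[p,q] = q − p. For instance
  ∂ac = c − a.
The 7×21 boundary matrix has rank 6 and Smith normal form diag(1,1,1,1,1,1).

The boundary map ∂_2: C_2 → C_1 acts by ∂[p,q,r] = [q,r] − [p,r] + [p,q]. For instance
  ∂bcg = cg − bg + bc,
  ∂adf = df − af + ad.
The 21×14 boundary matrix has rank 13 and Smith normal form diag(1,1,1,1,1,1,1,1,1,1,1,1,1).

Now H_k = ker ∂_k / im ∂_{k+1}, so:

  H_0: rank C_0 − rank ∂_1 = 7 − 6 = 1, and the invariant factors of ∂_1 are all 1, so H_0 = Z.
  H_1: rank ker ∂_1 − rank ∂_2 = (21 − 6) − 13 = 2, and the invariant factors of ∂_2 are all 1, so H_1 = Z^2.
  H_2: rank ker ∂_2 − rank ∂_3 = (14 − 13) − 0 = 1, and there is no ∂_3, so H_2 = Z.

(K is a triangulation of the torus T^2.)

Hence the Betti numbers are b_0 = 1, b_1 = 2, b_2 = 1.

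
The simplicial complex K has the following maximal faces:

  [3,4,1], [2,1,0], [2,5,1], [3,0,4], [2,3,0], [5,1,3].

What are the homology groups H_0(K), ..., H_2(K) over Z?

Fix the vertex order 0 < 1 < 2 < 3 < 4 < 5 and write every simplex with vertices in increasing order. Then dim K = 2 and the simplices of K are:

  0-simplices (6): [0], [1], [2], [3], [4], [5]
  1-simplices (12): [0,1], [0,2], [0,3], [0,4], [1,2], [1,3], [1,4], [1,5], [2,3], [2,5], [3,4], [3,5]
  2-simplices (6): [0,1,2], [0,2,3], [0,3,4], [1,2,5], [1,3,4], [1,3,5]

Hence C_0 ≅ Z^6, C_1 ≅ Z^12, C_2 ≅ Z^6.

The boundary map ∂_1: C_1 → C_0 sends each edge [p,q] (with p < q) to q − p. For instance
  ∂[2,3] = [3] − [2].
This gives a 6×12 integer matrix of rank 5; reducing to Smith normal form yields diagonal entries (1,1,1,1,1).

Boundary ∂_2: C_2 → C_1 acts by ∂[p,q,r] = [q,r] − [p,r] + [p,q]. For instance
  ∂[1,3,4] = [3,4] − [1,4] + [1,3],
  ∂[0,3,4] = [3,4] − [0,4] + [0,3].
As a 12×6 matrix over Z this has rank 6, with invariant factors (1,1,1,1,1,1).

From H_k ≅ ker(∂_k) / im(∂_{k+1}) we obtain:

  H_0: rank C_0 − rank ∂_1 = 6 − 5 = 1, and the invariant factors of ∂_1 are all 1, so H_0 ≅ Z.
  H_1: rank ker ∂_1 − rank ∂_2 = (12 − 5) − 6 = 1, and the invariant factors of ∂_2 are all 1, so H_1 ≅ Z.
  H_2: rank ker ∂_2 − rank ∂_3 = (6 − 6) − 0 = 0, and there is no ∂_3, so H_2 ≅ 0.

H_0 ≅ Z,  H_1 ≅ Z,  H_2 = 0.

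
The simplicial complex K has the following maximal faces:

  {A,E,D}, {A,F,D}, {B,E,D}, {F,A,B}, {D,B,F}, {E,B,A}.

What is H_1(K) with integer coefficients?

H_1 = 0.

Take the total order A < B < D < E < F on the vertex set. Then K (dimension 2) consists of the simplices:

  0-simplices (5): A, B, D, E, F
  1-simplices (9): AB, AD, AE, AF, BD, BE, BF, DE, DF
  2-simplices (6): ABE, ABF, ADE, ADF, BDE, BDF

so the chain groups are C_0 ≅ Z^5, C_1 ≅ Z^9, C_2 ≅ Z^6.

The boundary map ∂_1: C_1 → C_0 is given by ∂[p,q] = [q] − [p]. For instance
  ∂AE = E − A.
The resulting 5×9 matrix has rank 4, and its Smith normal form has invariant factors (1,1,1,1).

Boundary ∂_2: C_2 → C_1 acts by ∂[p,q,r] = [q,r] − [p,r] + [p,q]. For instance
  ∂ADE = DE − AE + AD,
  ∂ABE = BE − AE + AB.
The resulting 9×6 matrix has rank 5, and its Smith normal form has invariant factors (1,1,1,1,1).

Now H_k = ker ∂_k / im ∂_{k+1}, so:

  H_1: rank ker ∂_1 − rank ∂_2 = (9 − 4) − 5 = 0, and the invariant factors of ∂_2 are all 1, so H_1 ≅ 0.

(K is a triangulation of the 2-sphere S^2.)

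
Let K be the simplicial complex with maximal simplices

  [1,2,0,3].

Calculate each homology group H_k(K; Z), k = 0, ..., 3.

H_0 = Z,  H_1 = 0,  H_2 = 0,  H_3 = 0.

We work with the vertex ordering 0 < 1 < 2 < 3. The simplices of K, each written with vertices in increasing order, are:

  0-simplices (4): [0], [1], [2], [3]
  1-simplices (6): [0,1], [0,2], [0,3], [1,2], [1,3], [2,3]
  2-simplices (4): [0,1,2], [0,1,3], [0,2,3], [1,2,3]
  3-simplices (1): [0,1,2,3]

Hence C_0 ≅ Z^4, C_1 ≅ Z^6, C_2 ≅ Z^4, C_3 ≅ Z^1.

Boundary ∂_1: C_1 → C_0 is given by ∂[p,q] = [q] − [p].
This gives a 4×6 integer matrix of rank 3; reducing to Smith normal form yields diagonal entries (1,1,1).

∂_2: C_2 → C_1 sends each 2-simplex [p,q,r] to [q,r] − [p,r] + [p,q]. For instance
  ∂[0,1,2] = [1,2] − [0,2] + [0,1],
  ∂[1,2,3] = [2,3] − [1,3] + [1,2].
The 6×4 boundary matrix has rank 3 and Smith normal form diag(1,1,1).

Boundary ∂_3: C_3 → C_2 sends each 3-simplex σ to the alternating sum Σ_i (−1)^i (σ with its i-th vertex removed). For instance
  ∂[0,1,2,3] = [1,2,3] − [0,2,3] + [0,1,3] − [0,1,2].
As a 4×1 matrix over Z this has rank 1, with invariant factors (1).

Computing H_k = (kernel of ∂_k) / (image of ∂_{k+1}):

  H_0: rank C_0 − rank ∂_1 = 4 − 3 = 1, and the invariant factors of ∂_1 are all 1, so H_0 = Z.
  H_1: rank ker ∂_1 − rank ∂_2 = (6 − 3) − 3 = 0, and the invariant factors of ∂_2 are all 1, so H_1 = 0.
  H_2: rank ker ∂_2 − rank ∂_3 = (4 − 3) − 1 = 0, and the invariant factors of ∂_3 are all 1, so H_2 = 0.
  H_3: rank ker ∂_3 − rank ∂_4 = (1 − 1) − 0 = 0, and there is no ∂_4, so H_3 = 0.

As a check, the Euler characteristic is 4 − 6 + 4 − 1 = 1, which agrees with 1 − 0 + 0 − 0 = 1.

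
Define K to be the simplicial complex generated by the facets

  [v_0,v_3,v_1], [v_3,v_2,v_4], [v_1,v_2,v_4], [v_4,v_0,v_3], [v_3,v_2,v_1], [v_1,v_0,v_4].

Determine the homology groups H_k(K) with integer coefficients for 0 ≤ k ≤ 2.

Fix the vertex order v_0 < v_1 < v_2 < v_3 < v_4 and write every simplex with vertices in increasing order. Then dim K = 2 and the simplices of K are:

  0-simplices (5): [v_0], [v_1], [v_2], [v_3], [v_4]
  1-simplices (9): [v_0,v_1], [v_0,v_3], [v_0,v_4], [v_1,v_2], [v_1,v_3], [v_1,v_4], [v_2,v_3], [v_2,v_4], [v_3,v_4]
  2-simplices (6): [v_0,v_1,v_3], [v_0,v_1,v_4], [v_0,v_3,v_4], [v_1,v_2,v_3], [v_1,v_2,v_4], [v_2,v_3,v_4]

so the chain groups are C_0 ≅ Z^5, C_1 ≅ Z^9, C_2 ≅ Z^6.

∂_1: C_1 → C_0 is given by ∂[p,q] = [q] − [p]. For instance
  ∂[v_1,v_3] = [v_3] − [v_1].
This gives a 5×9 integer matrix of rank 4; reducing to Smith normal form yields diagonal entries (1,1,1,1).

The boundary map ∂_2: C_2 → C_1 sends each 2-simplex [p,q,r] to [q,r] − [p,r] + [p,q]. For instance
  ∂[v_0,v_1,v_3] = [v_1,v_3] − [v_0,v_3] + [v_0,v_1],
  ∂[v_0,v_3,v_4] = [v_3,v_4] − [v_0,v_4] + [v_0,v_3].
The 9×6 boundary matrix has rank 5 and Smith normal form diag(1,1,1,1,1).

Now H_k = ker ∂_k / im ∂_{k+1}, so:

  H_0: rank C_0 − rank ∂_1 = 5 − 4 = 1, and the invariant factors of ∂_1 are all 1, so H_0 = Z.
  H_1: rank ker ∂_1 − rank ∂_2 = (9 − 4) − 5 = 0, and the invariant factors of ∂_2 are all 1, so H_1 = 0.
  H_2: rank ker ∂_2 − rank ∂_3 = (6 − 5) − 0 = 1, and there is no ∂_3, so H_2 = Z.

H_0 ≅ Z,  H_1 = 0,  H_2 ≅ Z.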